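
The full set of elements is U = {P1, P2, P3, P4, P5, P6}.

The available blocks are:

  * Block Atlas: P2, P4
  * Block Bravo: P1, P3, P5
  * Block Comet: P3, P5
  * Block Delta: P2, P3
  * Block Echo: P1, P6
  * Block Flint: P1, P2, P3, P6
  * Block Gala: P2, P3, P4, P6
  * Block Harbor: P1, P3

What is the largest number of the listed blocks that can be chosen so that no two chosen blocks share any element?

Atlas, Comet, Echo are pairwise disjoint (Atlas={P2,P4}; Comet={P3,P5}; Echo={P1,P6}).
Every remaining block overlaps one of these, and no 4 of the listed blocks are pairwise disjoint, so 3 is the maximum.

3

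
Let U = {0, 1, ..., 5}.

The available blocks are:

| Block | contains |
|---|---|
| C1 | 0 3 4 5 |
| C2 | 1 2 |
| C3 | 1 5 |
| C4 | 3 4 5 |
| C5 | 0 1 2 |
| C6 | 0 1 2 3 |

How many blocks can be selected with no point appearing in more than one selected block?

2

C4, C5 are pairwise disjoint (C4={3,4,5}; C5={0,1,2}).
Every remaining block overlaps one of these, and no 3 of the listed blocks are pairwise disjoint, so 2 is the maximum.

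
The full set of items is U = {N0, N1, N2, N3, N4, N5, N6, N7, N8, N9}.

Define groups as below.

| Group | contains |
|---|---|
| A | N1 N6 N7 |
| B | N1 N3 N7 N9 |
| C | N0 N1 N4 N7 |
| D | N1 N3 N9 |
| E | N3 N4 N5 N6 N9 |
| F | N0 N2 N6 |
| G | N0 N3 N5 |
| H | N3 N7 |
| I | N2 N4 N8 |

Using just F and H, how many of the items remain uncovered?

5

Union of F, H = {N0, N2, N3, N6, N7}.
Not covered: N1, N4, N5, N8, N9 — 5 items.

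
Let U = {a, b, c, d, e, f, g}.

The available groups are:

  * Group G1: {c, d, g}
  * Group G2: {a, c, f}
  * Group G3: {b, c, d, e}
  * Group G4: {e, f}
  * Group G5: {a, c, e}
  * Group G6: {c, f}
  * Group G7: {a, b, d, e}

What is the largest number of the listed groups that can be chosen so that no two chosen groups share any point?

2

G6, G7 are pairwise disjoint (G6={c,f}; G7={a,b,d,e}).
Every remaining group overlaps one of these, and no 3 of the listed groups are pairwise disjoint, so 2 is the maximum.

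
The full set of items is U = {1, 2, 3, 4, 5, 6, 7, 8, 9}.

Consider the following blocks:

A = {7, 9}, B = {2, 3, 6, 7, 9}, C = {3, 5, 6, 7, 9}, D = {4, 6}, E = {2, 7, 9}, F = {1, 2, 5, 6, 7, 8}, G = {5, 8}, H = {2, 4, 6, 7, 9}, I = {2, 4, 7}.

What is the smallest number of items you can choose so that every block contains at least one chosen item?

3

Take T = {6, 7, 8}. Each listed block contains at least one of these, so T is a hitting set of size 3.
The blocks A, D, G are pairwise disjoint, so any hitting set needs a separate item for each — at least 3. Hence 3 is optimal.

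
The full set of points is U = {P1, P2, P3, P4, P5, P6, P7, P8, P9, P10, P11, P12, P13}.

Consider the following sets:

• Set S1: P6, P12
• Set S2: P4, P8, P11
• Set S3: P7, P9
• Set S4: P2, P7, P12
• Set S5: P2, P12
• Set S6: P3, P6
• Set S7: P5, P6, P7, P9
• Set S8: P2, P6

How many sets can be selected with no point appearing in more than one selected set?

4

S2, S3, S5, S6 are pairwise disjoint (S2={P4,P8,P11}; S3={P7,P9}; S5={P2,P12}; S6={P3,P6}).
Every remaining set overlaps one of these, and no 5 of the listed sets are pairwise disjoint, so 4 is the maximum.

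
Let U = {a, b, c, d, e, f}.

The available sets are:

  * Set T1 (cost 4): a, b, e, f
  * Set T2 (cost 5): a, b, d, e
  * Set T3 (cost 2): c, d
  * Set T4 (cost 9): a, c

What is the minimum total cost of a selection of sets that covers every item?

6

T1, T3 together cover every item (T1 ∪ T3 = {a, b, c, d, e, f}); total cost 4 + 2 = 6.
No covering selection has total cost below 6.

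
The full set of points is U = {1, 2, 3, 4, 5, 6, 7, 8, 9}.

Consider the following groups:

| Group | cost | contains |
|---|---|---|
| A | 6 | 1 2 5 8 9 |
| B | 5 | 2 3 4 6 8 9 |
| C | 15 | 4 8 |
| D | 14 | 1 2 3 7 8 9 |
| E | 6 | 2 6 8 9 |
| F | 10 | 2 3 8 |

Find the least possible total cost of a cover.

A, B, D together cover every point (A ∪ B ∪ D = {1, 2, 3, 4, 5, 6, 7, 8, 9}); total cost 6 + 5 + 14 = 25.
No covering selection has total cost below 25.

25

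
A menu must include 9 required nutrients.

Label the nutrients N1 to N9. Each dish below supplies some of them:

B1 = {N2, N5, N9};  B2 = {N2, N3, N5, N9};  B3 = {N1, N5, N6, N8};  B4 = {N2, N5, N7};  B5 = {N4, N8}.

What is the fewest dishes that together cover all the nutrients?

4

B2 and B3 and B4 and B5 together: B2 ∪ B3 ∪ B4 ∪ B5 = {N1, N2, N3, N4, N5, N6, N7, N8, N9} — every nutrient is covered.
No 3 of the 5 dishes cover everything (all 10 combinations miss at least one nutrient), so 4 is optimal.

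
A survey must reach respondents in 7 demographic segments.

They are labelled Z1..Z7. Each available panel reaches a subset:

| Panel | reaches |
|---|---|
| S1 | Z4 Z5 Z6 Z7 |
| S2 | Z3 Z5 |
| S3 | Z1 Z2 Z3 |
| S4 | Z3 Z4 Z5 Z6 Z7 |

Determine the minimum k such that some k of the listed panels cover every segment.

2

Take {S1, S3}. Their union is {Z1, Z2, Z3, Z4, Z5, Z6, Z7}, which is all 7 segments.
No single panel has all 7 segments (the largest, S4, has 5), so 2 is optimal.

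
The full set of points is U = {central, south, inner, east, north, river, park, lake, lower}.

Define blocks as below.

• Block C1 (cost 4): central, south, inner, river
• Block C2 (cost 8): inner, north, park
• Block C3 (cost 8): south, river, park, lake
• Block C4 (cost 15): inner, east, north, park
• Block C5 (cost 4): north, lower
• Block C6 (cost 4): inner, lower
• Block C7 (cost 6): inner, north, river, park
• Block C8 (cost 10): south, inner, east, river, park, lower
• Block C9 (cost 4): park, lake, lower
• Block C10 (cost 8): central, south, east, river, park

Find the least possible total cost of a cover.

C7, C9, C10 together cover every point (C7 ∪ C9 ∪ C10 = {central, south, inner, east, north, river, park, lake, lower}); total cost 6 + 4 + 8 = 18.
The greedy pick C1, C9, C5, C10 costs 20; no covering selection beats 18.

18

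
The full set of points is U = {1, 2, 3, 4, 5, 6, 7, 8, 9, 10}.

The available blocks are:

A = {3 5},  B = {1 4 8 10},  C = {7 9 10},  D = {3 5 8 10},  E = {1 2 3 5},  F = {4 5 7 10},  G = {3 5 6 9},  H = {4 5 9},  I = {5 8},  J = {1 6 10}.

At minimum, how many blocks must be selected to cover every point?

4

E and F and G and I together: E ∪ F ∪ G ∪ I = {1, 2, 3, 4, 5, 6, 7, 8, 9, 10} — every point is covered.
No 3 of the 10 blocks cover everything (all 120 combinations miss at least one point), so 4 is optimal.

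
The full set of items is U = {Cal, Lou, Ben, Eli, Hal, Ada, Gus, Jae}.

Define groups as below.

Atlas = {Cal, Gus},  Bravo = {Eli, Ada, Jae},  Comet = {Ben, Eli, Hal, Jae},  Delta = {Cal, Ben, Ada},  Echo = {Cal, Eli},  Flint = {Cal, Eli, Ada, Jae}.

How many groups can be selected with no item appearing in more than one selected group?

Atlas, Comet are pairwise disjoint (Atlas={Cal,Gus}; Comet={Ben,Eli,Hal,Jae}).
Every remaining group overlaps one of these, and no 3 of the listed groups are pairwise disjoint, so 2 is the maximum.

2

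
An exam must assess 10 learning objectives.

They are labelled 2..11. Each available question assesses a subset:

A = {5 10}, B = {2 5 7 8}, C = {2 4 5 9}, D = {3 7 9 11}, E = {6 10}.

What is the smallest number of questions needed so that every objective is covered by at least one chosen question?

Take {B, C, D, E}. Their union is {2, 3, 4, 5, 6, 7, 8, 9, 10, 11}, which is all 10 objectives.
No 3 of the 5 questions cover everything (all 10 combinations miss at least one objective), so 4 is optimal.

4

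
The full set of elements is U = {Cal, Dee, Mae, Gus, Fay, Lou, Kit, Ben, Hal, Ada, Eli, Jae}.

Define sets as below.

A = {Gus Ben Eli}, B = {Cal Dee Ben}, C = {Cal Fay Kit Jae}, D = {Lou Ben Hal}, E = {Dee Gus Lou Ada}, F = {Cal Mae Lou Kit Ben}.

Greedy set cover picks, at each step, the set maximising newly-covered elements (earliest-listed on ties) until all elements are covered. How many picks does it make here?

5

Greedy: pick F (covers 5 new) → pick E (covers 3 new) → pick C (covers 2 new) → pick A (covers 1 new) → pick D (covers 1 new). Total picks: 5.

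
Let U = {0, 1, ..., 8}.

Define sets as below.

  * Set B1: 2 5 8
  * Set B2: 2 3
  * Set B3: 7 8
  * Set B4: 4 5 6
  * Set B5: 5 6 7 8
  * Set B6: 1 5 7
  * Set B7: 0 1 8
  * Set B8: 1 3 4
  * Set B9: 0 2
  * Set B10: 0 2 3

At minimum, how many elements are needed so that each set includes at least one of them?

Take H = {1, 2, 5, 7}. Each listed set contains at least one of these, so H is a hitting set of size 4.
No choice of 3 elements meets every set, so 4 is the minimum.

4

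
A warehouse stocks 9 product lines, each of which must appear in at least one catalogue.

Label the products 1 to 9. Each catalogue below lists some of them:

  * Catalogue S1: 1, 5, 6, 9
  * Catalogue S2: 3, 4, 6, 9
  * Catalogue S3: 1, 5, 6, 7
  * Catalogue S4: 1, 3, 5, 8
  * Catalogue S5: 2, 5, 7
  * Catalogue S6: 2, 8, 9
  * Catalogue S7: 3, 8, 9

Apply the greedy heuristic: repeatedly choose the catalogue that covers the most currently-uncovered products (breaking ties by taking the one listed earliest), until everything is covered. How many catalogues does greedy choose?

Greedy: pick S1 (covers 4 new) → pick S2 (covers 2 new) → pick S5 (covers 2 new) → pick S4 (covers 1 new). Total picks: 4.
(The true minimum cover uses only 3 catalogues, so greedy is not optimal here.)

4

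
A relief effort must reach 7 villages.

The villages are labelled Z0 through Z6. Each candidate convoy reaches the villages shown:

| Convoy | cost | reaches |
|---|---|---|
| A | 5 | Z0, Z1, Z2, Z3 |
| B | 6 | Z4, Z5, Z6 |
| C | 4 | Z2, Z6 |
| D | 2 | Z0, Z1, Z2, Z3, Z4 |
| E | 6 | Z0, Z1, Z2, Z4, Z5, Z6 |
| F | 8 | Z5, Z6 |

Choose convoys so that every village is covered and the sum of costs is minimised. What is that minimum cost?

8

B, D together cover every village (B ∪ D = {Z0, Z1, Z2, Z3, Z4, Z5, Z6}); total cost 6 + 2 = 8.
No covering selection has total cost below 8.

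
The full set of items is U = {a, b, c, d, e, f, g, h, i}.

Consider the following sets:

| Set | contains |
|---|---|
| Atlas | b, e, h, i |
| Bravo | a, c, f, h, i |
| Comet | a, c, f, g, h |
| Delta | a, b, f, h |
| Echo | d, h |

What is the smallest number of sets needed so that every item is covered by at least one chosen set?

Atlas and Comet and Echo together: Atlas ∪ Comet ∪ Echo = {a, b, c, d, e, f, g, h, i} — every item is covered.
Only Echo contains d, so Echo is forced; the remaining 7 items need at least 2 more sets (each remaining set adds at most 4) — so at least 3 sets are needed, and 3 is optimal.

3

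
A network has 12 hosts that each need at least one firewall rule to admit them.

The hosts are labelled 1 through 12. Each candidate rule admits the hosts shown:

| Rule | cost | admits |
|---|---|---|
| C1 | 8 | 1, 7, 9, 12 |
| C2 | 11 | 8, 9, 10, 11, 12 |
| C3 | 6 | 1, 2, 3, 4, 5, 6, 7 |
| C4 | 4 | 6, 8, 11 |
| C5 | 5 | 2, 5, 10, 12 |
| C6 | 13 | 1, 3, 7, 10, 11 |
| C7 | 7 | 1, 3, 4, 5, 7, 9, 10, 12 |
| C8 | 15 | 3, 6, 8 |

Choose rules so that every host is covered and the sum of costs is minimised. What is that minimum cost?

C4, C5, C7 together cover every host (C4 ∪ C5 ∪ C7 = {1, 2, 3, 4, 5, 6, 7, 8, 9, 10, 11, 12}); total cost 4 + 5 + 7 = 16.
The greedy pick C3, C4, C7 costs 17; no covering selection beats 16.

16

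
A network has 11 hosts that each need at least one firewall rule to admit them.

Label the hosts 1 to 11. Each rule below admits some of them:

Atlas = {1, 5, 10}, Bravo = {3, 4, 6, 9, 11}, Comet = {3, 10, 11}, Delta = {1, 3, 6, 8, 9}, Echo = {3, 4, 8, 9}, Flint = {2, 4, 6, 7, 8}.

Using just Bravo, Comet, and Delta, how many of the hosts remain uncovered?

3

Union of Bravo, Comet, Delta = {1, 3, 4, 6, 8, 9, 10, 11}.
Not covered: 2, 5, 7 — 3 hosts.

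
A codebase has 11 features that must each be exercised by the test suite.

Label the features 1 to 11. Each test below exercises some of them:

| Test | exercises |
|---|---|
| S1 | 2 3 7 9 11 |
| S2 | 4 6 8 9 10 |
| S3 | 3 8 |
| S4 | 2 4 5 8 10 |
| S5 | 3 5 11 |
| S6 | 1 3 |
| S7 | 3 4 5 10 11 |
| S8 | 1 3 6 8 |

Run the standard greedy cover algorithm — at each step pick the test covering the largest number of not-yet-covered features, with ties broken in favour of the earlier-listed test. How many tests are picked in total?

Greedy: pick S1 (covers 5 new) → pick S2 (covers 4 new) → pick S4 (covers 1 new) → pick S6 (covers 1 new). Total picks: 4.
(The true minimum cover uses only 3 tests, so greedy is not optimal here.)

4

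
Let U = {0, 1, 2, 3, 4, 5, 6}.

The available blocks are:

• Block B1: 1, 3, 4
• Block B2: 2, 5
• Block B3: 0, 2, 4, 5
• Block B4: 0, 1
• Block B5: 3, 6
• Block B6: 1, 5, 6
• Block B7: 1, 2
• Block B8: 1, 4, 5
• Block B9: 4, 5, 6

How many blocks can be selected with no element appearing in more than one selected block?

3

B2, B4, B5 are pairwise disjoint (B2={2,5}; B4={0,1}; B5={3,6}).
Every remaining block overlaps one of these, and no 4 of the listed blocks are pairwise disjoint, so 3 is the maximum.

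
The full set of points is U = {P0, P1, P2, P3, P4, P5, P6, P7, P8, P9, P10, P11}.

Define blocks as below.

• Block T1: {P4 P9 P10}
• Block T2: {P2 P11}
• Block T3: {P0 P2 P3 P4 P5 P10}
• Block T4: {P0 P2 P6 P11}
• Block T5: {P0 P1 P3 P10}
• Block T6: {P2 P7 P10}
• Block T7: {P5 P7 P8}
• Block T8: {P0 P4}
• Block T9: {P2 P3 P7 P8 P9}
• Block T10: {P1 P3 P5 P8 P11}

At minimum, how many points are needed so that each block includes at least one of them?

Take H = {P0, P2, P5, P10}. Each listed block contains at least one of these, so H is a hitting set of size 4.
No choice of 3 points meets every block, so 4 is the minimum.

4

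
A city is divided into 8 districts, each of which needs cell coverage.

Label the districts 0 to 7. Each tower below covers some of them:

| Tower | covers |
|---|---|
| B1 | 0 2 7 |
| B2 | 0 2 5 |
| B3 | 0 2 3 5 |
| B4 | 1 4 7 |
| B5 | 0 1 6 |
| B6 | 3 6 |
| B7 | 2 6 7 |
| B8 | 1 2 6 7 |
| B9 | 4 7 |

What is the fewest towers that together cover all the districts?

Take {B2, B4, B6}. Their union is {0, 1, 2, 3, 4, 5, 6, 7}, which is all 8 districts.
No 2 of the 9 towers cover everything (all 36 combinations miss at least one district), so 3 is optimal.

3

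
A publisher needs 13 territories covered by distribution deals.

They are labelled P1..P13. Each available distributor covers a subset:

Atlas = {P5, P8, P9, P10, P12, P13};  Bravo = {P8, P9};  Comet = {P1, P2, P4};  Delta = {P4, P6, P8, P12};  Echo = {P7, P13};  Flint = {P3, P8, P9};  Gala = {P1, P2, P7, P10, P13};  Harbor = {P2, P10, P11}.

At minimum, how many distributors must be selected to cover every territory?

Take {Atlas, Delta, Flint, Gala, Harbor}. Their union is {P1, P2, P3, P4, P5, P6, P7, P8, P9, P10, P11, P12, P13}, which is all 13 territories.
No 4 of the 8 distributors cover everything (all 70 combinations miss at least one territory), so 5 is optimal.

5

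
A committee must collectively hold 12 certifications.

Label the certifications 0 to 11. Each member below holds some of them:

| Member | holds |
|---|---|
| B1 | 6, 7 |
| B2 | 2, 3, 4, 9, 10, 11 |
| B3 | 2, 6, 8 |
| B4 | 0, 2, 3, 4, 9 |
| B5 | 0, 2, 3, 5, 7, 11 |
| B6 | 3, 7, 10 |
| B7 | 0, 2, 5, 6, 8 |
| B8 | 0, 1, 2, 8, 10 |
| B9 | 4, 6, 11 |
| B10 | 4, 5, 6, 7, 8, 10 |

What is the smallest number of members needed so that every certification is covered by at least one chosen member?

3

Take {B2, B8, B10}. Their union is {0, 1, 2, 3, 4, 5, 6, 7, 8, 9, 10, 11}, which is all 12 certifications.
Only B8 contains 1, so B8 is forced; the remaining 7 certifications need at least 2 more members (each remaining member adds at most 4) — so at least 3 members are needed, and 3 is optimal.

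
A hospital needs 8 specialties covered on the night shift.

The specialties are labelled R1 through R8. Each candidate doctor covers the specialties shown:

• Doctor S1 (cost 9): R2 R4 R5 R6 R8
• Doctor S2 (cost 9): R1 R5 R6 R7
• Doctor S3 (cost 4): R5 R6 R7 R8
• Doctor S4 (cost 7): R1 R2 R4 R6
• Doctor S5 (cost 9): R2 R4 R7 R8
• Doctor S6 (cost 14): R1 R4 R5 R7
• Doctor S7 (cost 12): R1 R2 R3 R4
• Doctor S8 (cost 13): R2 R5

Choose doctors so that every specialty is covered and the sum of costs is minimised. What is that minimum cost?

S3, S7 together cover every specialty (S3 ∪ S7 = {R1, R2, R3, R4, R5, R6, R7, R8}); total cost 4 + 12 = 16.
The greedy pick S3, S4, S7 costs 23; no covering selection beats 16.

16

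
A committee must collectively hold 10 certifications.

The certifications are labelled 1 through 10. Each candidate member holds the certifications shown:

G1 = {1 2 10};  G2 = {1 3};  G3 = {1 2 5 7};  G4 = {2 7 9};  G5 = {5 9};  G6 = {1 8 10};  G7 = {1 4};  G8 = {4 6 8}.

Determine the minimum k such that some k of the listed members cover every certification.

Take {G2, G4, G5, G6, G8}. Their union is {1, 2, 3, 4, 5, 6, 7, 8, 9, 10}, which is all 10 certifications.
No 4 of the 8 members cover everything (all 70 combinations miss at least one certification), so 5 is optimal.

5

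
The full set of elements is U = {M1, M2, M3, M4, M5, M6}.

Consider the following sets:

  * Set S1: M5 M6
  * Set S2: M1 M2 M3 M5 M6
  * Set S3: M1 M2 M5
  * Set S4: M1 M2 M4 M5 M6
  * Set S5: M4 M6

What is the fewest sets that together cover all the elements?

S2 and S5 cover everything between them: the union {M1, M2, M3, M4, M5, M6} is all of U.
No single set has all 6 elements (the largest, S2, has 5), so 2 is optimal.

2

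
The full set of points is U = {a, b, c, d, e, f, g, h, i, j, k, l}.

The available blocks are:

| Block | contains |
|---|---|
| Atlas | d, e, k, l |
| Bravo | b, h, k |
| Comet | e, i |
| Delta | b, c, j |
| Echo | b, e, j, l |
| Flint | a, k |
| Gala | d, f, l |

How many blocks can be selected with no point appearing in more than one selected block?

4

Comet, Delta, Flint, Gala are pairwise disjoint (Comet={e,i}; Delta={b,c,j}; Flint={a,k}; Gala={d,f,l}).
Every remaining block overlaps one of these, and no 5 of the listed blocks are pairwise disjoint, so 4 is the maximum.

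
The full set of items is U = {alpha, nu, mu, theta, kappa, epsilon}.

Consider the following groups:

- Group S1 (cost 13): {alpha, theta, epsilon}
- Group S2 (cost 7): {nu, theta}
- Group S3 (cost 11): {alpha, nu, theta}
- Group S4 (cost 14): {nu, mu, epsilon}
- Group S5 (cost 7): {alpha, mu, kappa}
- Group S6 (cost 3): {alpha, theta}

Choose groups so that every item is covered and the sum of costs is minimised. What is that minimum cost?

S4, S5, S6 together cover every item (S4 ∪ S5 ∪ S6 = {alpha, nu, mu, theta, kappa, epsilon}); total cost 14 + 7 + 3 = 24.
The greedy pick S6, S5, S2, S1 costs 30; no covering selection beats 24.

24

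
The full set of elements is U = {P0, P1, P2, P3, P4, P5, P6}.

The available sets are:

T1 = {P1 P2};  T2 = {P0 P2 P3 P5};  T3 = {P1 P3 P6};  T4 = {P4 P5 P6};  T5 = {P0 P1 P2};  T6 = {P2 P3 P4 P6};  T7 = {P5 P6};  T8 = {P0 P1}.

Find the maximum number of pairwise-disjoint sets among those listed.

T4, T8 are pairwise disjoint (T4={P4,P5,P6}; T8={P0,P1}).
Every remaining set overlaps one of these, and no 3 of the listed sets are pairwise disjoint, so 2 is the maximum.

2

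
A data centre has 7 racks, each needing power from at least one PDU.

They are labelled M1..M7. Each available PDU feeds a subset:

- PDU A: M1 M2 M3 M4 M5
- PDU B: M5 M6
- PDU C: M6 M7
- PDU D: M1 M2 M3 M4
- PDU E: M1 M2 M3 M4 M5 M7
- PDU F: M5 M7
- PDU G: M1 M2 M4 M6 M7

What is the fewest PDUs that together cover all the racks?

2

A and G together: A ∪ G = {M1, M2, M3, M4, M5, M6, M7} — every rack is covered.
No single PDU has all 7 racks (the largest, E, has 6), so 2 is optimal.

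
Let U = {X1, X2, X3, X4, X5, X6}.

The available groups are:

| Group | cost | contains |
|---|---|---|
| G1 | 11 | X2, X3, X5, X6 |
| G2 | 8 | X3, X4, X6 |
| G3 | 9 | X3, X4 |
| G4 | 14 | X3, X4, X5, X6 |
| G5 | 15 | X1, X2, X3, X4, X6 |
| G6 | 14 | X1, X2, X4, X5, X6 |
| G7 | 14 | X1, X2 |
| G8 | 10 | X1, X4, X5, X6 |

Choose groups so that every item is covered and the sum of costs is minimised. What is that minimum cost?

21

G1, G8 together cover every item (G1 ∪ G8 = {X1, X2, X3, X4, X5, X6}); total cost 11 + 10 = 21.
No covering selection has total cost below 21.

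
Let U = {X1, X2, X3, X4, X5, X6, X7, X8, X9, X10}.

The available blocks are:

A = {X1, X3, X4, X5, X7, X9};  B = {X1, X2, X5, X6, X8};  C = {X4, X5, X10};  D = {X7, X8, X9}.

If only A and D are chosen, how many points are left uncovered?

3

Union of A, D = {X1, X3, X4, X5, X7, X8, X9}.
Not covered: X2, X6, X10 — 3 points.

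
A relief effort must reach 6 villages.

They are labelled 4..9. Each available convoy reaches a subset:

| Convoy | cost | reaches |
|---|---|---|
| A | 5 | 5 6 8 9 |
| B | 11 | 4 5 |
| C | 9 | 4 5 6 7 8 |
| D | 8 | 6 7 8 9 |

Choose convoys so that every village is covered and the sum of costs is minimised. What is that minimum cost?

14

A, C together cover every village (A ∪ C = {4, 5, 6, 7, 8, 9}); total cost 5 + 9 = 14.
No covering selection has total cost below 14.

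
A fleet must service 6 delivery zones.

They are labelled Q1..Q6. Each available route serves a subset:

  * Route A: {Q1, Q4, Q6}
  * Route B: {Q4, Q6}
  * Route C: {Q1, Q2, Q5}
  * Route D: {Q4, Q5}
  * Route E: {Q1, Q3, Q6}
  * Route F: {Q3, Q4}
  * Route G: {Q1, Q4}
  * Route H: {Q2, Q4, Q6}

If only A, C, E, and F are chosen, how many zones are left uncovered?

0

Union of A, C, E, F = {Q1, Q2, Q3, Q4, Q5, Q6} — that's every zone, so 0 are uncovered.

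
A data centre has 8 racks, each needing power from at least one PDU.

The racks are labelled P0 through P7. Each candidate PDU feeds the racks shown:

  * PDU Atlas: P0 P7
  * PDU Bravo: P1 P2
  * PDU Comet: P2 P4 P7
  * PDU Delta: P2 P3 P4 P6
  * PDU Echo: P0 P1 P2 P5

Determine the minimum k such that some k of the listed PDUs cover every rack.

Comet and Delta and Echo together: Comet ∪ Delta ∪ Echo = {P0, P1, P2, P3, P4, P5, P6, P7} — every rack is covered.
Only Delta contains P3, so Delta is forced; the remaining 4 racks need at least 2 more PDUs (each remaining PDU adds at most 3) — so at least 3 PDUs are needed, and 3 is optimal.

3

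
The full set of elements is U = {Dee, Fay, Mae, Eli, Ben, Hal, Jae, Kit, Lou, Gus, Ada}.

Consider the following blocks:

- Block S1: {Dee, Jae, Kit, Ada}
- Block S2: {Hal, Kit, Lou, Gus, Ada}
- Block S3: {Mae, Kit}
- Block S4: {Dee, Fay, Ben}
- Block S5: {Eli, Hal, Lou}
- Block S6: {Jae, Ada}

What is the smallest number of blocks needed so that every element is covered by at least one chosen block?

5

S2 and S3 and S4 and S5 and S6 together: S2 ∪ S3 ∪ S4 ∪ S5 ∪ S6 = {Dee, Fay, Mae, Eli, Ben, Hal, Jae, Kit, Lou, Gus, Ada} — every element is covered.
No 4 of the 6 blocks cover everything (all 15 combinations miss at least one element), so 5 is optimal.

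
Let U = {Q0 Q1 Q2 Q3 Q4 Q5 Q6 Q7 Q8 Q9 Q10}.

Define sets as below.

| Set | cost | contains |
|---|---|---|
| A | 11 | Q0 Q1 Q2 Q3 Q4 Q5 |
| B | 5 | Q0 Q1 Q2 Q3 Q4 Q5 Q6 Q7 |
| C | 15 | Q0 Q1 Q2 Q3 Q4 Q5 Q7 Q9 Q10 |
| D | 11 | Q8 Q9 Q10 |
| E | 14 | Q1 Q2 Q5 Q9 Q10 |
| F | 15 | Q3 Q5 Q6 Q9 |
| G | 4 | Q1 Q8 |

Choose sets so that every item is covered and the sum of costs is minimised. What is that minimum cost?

16

B, D together cover every item (B ∪ D = {Q0, Q1, Q2, Q3, Q4, Q5, Q6, Q7, Q8, Q9, Q10}); total cost 5 + 11 = 16.
No covering selection has total cost below 16.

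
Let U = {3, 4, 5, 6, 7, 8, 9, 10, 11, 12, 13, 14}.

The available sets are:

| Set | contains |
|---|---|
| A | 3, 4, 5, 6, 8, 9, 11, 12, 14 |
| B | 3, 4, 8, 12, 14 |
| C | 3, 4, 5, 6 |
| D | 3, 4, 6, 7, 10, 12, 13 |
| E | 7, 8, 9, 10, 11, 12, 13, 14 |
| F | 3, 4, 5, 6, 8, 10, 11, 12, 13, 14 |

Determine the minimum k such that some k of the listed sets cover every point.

Take {A, E}. Their union is {3, 4, 5, 6, 7, 8, 9, 10, 11, 12, 13, 14}, which is all 12 points.
No single set has all 12 points (the largest, F, has 10), so 2 is optimal.

2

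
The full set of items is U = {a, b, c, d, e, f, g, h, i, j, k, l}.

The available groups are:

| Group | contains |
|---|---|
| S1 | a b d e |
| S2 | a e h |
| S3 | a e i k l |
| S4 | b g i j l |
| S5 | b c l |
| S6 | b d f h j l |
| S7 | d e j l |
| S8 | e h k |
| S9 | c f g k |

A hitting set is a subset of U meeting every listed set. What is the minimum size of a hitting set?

3

The 3 items {b, c, e} hit every group.
No choice of 2 items meets every group, so 3 is the minimum.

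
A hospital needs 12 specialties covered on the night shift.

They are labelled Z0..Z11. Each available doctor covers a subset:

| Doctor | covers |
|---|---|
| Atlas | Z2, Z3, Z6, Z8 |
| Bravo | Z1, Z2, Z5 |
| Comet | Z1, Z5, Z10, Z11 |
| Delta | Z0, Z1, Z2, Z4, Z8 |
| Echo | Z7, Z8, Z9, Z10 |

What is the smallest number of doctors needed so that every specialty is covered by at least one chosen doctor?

Atlas and Comet and Delta and Echo together: Atlas ∪ Comet ∪ Delta ∪ Echo = {Z0, Z1, Z2, Z3, Z4, Z5, Z6, Z7, Z8, Z9, Z10, Z11} — every specialty is covered.
Only Delta contains Z0, so Delta is forced; the remaining 7 specialties need at least 3 more doctors (each remaining doctor adds at most 3) — so at least 4 doctors are needed, and 4 is optimal.

4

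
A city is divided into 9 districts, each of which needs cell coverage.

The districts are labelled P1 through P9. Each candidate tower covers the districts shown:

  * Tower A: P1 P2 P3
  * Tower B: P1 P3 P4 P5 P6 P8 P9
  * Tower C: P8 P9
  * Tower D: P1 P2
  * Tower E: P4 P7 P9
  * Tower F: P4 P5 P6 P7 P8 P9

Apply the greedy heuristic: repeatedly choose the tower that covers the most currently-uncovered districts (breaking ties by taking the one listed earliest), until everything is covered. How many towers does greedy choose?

3

Greedy: pick B (covers 7 new) → pick A (covers 1 new) → pick E (covers 1 new). Total picks: 3.
(The true minimum cover uses only 2 towers, so greedy is not optimal here.)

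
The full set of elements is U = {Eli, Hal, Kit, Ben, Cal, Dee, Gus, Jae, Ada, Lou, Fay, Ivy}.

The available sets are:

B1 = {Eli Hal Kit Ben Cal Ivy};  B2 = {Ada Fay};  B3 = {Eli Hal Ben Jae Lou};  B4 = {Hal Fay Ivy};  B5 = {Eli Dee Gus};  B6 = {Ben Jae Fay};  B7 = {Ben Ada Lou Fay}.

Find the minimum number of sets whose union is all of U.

B1 and B2 and B3 and B5 together: B1 ∪ B2 ∪ B3 ∪ B5 = {Eli, Hal, Kit, Ben, Cal, Dee, Gus, Jae, Ada, Lou, Fay, Ivy} — every element is covered.
No 3 of the 7 sets cover everything (all 35 combinations miss at least one element), so 4 is optimal.

4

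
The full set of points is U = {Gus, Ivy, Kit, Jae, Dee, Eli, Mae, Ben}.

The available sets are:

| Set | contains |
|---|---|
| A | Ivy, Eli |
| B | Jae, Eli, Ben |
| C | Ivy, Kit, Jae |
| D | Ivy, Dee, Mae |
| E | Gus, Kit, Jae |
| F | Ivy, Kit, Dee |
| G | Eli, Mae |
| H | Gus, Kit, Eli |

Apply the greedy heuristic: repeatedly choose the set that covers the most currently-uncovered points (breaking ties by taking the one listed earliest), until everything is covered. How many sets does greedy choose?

3

Greedy: pick B (covers 3 new) → pick D (covers 3 new) → pick E (covers 2 new). Total picks: 3.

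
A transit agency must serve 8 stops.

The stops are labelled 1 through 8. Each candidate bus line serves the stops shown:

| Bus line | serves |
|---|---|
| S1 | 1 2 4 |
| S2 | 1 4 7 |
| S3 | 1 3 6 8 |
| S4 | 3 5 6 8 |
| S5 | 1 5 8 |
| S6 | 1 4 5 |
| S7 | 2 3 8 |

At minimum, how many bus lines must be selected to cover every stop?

3

Take {S2, S4, S7}. Their union is {1, 2, 3, 4, 5, 6, 7, 8}, which is all 8 stops.
Only S2 contains 7, so S2 is forced; the remaining 5 stops need at least 2 more bus lines (each remaining bus line adds at most 4) — so at least 3 bus lines are needed, and 3 is optimal.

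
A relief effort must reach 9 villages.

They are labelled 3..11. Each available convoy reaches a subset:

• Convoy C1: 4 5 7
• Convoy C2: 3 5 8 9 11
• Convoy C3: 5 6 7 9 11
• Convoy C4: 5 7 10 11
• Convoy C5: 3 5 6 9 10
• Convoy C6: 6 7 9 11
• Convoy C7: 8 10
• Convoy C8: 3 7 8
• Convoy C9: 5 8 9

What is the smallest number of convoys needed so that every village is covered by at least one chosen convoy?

Take {C1, C2, C5}. Their union is {3, 4, 5, 6, 7, 8, 9, 10, 11}, which is all 9 villages.
Only C1 contains 4, so C1 is forced; the remaining 6 villages need at least 2 more convoys (each remaining convoy adds at most 4) — so at least 3 convoys are needed, and 3 is optimal.

3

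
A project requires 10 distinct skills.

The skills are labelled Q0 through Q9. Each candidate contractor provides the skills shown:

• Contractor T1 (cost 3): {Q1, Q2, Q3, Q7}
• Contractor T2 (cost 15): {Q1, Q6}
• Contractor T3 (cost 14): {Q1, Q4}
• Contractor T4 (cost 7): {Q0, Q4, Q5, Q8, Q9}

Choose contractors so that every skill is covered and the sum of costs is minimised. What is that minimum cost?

T1, T2, T4 together cover every skill (T1 ∪ T2 ∪ T4 = {Q0, Q1, Q2, Q3, Q4, Q5, Q6, Q7, Q8, Q9}); total cost 3 + 15 + 7 = 25.
No covering selection has total cost below 25.

25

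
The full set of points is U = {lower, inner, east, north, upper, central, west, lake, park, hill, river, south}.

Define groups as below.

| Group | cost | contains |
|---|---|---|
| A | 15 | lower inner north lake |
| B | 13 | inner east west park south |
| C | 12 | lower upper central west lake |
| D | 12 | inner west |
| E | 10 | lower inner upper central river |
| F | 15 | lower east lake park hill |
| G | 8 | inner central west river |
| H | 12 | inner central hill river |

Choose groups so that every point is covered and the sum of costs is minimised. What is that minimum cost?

50

A, B, E, H together cover every point (A ∪ B ∪ E ∪ H = {lower, inner, east, north, upper, central, west, lake, park, hill, river, south}); total cost 15 + 13 + 10 + 12 = 50.
No covering selection has total cost below 50.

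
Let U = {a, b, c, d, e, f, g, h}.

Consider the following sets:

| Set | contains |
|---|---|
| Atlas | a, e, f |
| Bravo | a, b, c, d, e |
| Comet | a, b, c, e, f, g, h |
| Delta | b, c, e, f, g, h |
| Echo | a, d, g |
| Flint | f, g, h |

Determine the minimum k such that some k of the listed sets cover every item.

2

Comet and Echo cover everything between them: the union {a, b, c, d, e, f, g, h} is all of U.
No single set has all 8 items (the largest, Comet, has 7), so 2 is optimal.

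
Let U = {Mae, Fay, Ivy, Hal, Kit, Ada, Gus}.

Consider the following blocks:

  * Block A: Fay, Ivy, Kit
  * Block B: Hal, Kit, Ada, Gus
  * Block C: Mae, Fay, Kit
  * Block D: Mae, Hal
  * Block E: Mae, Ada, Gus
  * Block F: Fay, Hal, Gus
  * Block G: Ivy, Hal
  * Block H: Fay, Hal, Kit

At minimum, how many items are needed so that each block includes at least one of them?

The 3 items {Fay, Hal, Gus} hit every block.
No choice of 2 items meets every block, so 3 is the minimum.

3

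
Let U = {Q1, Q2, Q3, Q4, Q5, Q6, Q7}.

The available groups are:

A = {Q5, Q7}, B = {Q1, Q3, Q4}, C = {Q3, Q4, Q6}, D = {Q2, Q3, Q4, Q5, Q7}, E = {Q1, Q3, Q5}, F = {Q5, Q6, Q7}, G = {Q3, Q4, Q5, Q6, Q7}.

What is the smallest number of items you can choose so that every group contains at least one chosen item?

2

H = {Q3, Q7} meets every group (each contains at least one member of H), and |H| = 2.
The groups B, F are pairwise disjoint, so any hitting set needs a separate item for each — at least 2. Hence 2 is optimal.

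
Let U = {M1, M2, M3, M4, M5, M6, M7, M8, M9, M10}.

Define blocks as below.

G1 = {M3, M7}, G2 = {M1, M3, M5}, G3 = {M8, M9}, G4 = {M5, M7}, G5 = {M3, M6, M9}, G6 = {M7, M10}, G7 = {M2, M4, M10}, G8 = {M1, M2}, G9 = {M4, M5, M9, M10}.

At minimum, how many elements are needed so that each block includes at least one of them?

Take H = {M1, M2, M7, M9}. Each listed block contains at least one of these, so H is a hitting set of size 4.
No choice of 3 elements meets every block, so 4 is the minimum.

4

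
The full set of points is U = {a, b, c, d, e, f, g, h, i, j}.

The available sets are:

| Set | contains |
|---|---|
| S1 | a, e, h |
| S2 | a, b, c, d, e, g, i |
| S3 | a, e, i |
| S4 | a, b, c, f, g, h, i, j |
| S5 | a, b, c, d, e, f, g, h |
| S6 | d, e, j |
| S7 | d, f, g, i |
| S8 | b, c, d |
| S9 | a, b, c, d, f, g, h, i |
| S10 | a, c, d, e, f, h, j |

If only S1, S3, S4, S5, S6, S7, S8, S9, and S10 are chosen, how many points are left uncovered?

Union of S1, S3, S4, S5, S6, S7, S8, S9, S10 = {a, b, c, d, e, f, g, h, i, j} — that's every point, so 0 are uncovered.

0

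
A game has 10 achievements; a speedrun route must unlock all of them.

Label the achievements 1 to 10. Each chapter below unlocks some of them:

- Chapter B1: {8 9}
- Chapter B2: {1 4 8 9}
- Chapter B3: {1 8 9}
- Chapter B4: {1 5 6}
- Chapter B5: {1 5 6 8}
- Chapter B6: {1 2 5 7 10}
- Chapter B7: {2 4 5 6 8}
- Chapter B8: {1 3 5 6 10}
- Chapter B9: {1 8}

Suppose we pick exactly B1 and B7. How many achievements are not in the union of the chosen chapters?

Union of B1, B7 = {2, 4, 5, 6, 8, 9}.
Not covered: 1, 3, 7, 10 — 4 achievements.

4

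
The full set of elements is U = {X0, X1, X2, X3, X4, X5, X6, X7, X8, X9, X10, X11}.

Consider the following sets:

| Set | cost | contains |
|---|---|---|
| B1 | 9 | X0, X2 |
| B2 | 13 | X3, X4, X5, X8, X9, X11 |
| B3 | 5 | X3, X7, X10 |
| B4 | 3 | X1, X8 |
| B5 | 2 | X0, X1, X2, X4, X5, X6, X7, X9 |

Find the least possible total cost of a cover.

20

B2, B3, B5 together cover every element (B2 ∪ B3 ∪ B5 = {X0, X1, X2, X3, X4, X5, X6, X7, X8, X9, X10, X11}); total cost 13 + 5 + 2 = 20.
The greedy pick B5, B3, B4, B2 costs 23; no covering selection beats 20.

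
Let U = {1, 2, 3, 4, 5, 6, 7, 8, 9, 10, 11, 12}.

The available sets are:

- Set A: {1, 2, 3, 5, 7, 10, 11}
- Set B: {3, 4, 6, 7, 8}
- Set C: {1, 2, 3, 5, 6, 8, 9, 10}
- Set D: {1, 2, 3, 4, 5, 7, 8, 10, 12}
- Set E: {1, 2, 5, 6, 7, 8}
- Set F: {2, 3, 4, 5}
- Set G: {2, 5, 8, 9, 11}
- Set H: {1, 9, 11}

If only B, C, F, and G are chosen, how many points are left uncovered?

Union of B, C, F, G = {1, 2, 3, 4, 5, 6, 7, 8, 9, 10, 11}.
Not covered: 12 — 1 point.

1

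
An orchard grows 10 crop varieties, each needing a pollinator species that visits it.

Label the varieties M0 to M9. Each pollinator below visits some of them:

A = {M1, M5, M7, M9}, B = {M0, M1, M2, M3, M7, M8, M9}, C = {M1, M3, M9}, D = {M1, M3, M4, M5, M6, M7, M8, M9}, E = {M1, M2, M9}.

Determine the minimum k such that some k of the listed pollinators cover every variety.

Take {B, D}. Their union is {M0, M1, M2, M3, M4, M5, M6, M7, M8, M9}, which is all 10 varieties.
No single pollinator has all 10 varieties (the largest, D, has 8), so 2 is optimal.

2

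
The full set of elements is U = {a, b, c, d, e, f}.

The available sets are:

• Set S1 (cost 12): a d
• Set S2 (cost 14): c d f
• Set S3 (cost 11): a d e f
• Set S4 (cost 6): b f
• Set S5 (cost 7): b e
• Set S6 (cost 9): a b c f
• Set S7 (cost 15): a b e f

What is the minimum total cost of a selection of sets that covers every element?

S3, S6 together cover every element (S3 ∪ S6 = {a, b, c, d, e, f}); total cost 11 + 9 = 20.
No covering selection has total cost below 20.

20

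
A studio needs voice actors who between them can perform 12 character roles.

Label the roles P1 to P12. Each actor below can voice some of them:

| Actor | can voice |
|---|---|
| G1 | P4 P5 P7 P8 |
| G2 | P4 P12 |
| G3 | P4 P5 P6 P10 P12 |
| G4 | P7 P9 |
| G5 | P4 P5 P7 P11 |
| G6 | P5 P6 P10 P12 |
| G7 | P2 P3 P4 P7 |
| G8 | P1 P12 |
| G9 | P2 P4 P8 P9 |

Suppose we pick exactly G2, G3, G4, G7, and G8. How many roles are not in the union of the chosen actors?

2

Union of G2, G3, G4, G7, G8 = {P1, P2, P3, P4, P5, P6, P7, P9, P10, P12}.
Not covered: P8, P11 — 2 roles.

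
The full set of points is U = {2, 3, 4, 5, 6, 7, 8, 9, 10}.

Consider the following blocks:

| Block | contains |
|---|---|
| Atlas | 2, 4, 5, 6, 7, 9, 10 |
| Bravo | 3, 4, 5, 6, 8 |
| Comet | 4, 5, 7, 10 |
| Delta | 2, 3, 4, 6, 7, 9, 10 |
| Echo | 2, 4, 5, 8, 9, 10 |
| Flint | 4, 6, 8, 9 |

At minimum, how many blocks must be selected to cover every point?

2

Bravo and Delta cover everything between them: the union {2, 3, 4, 5, 6, 7, 8, 9, 10} is all of U.
No single block has all 9 points (the largest, Atlas, has 7), so 2 is optimal.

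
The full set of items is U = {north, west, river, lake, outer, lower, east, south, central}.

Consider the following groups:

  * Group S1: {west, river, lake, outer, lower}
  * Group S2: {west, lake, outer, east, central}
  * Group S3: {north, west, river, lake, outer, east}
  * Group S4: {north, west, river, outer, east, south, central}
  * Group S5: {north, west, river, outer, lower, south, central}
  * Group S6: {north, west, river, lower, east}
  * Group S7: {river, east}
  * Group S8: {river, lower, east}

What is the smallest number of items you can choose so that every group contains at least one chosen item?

H = {river, central} meets every group (each contains at least one member of H), and |H| = 2.
No single item lies in every group, so at least 2 are needed and 2 is optimal.

2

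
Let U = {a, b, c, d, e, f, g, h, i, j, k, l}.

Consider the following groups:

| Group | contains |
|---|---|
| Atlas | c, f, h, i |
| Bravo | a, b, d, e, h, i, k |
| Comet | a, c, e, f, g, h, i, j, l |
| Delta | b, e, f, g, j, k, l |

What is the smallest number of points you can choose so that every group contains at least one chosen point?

2

T = {g, h} meets every group (each contains at least one member of T), and |T| = 2.
No single point lies in every group, so at least 2 are needed and 2 is optimal.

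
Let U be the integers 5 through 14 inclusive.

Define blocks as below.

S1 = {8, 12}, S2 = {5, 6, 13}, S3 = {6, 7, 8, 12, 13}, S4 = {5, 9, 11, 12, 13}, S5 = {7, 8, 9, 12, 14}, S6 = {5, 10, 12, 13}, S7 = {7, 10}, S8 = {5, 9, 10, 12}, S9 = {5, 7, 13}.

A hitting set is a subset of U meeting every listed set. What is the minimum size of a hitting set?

The 3 points {5, 8, 10} hit every block.
The blocks S1, S2, S7 are pairwise disjoint, so any hitting set needs a separate point for each — at least 3. Hence 3 is optimal.

3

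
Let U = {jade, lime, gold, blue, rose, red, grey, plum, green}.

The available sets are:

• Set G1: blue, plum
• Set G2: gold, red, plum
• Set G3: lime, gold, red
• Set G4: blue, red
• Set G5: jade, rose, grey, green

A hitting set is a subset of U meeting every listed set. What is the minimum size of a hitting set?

3

The 3 items {gold, blue, rose} hit every set.
The sets G1, G3, G5 are pairwise disjoint, so any hitting set needs a separate item for each — at least 3. Hence 3 is optimal.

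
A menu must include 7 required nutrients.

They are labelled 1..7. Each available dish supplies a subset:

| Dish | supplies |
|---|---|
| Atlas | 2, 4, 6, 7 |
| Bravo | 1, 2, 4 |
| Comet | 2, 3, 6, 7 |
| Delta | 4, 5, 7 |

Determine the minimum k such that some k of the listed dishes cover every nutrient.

3

Take {Bravo, Comet, Delta}. Their union is {1, 2, 3, 4, 5, 6, 7}, which is all 7 nutrients.
Only Bravo contains 1, so Bravo is forced; the remaining 4 nutrients need at least 2 more dishes (each remaining dish adds at most 3) — so at least 3 dishes are needed, and 3 is optimal.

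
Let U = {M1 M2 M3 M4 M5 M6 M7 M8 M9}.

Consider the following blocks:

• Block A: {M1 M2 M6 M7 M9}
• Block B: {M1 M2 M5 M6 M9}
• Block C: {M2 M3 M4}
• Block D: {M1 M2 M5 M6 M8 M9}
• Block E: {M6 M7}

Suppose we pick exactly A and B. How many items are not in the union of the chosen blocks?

3

Union of A, B = {M1, M2, M5, M6, M7, M9}.
Not covered: M3, M4, M8 — 3 items.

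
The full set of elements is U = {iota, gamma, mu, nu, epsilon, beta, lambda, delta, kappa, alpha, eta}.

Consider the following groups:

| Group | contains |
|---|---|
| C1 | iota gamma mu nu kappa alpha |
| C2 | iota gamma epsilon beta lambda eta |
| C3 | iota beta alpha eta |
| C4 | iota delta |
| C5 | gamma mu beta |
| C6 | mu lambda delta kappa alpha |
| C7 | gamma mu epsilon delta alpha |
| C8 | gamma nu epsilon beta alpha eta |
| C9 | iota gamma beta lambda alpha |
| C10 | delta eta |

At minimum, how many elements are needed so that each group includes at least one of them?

3

H = {mu, beta, delta} meets every group (each contains at least one member of H), and |H| = 3.
No choice of 2 elements meets every group, so 3 is the minimum.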